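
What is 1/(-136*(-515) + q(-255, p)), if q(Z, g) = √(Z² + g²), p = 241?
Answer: 35020/2452739247 - √123106/4905478494 ≈ 1.4206e-5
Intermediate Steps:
1/(-136*(-515) + q(-255, p)) = 1/(-136*(-515) + √((-255)² + 241²)) = 1/(70040 + √(65025 + 58081)) = 1/(70040 + √123106)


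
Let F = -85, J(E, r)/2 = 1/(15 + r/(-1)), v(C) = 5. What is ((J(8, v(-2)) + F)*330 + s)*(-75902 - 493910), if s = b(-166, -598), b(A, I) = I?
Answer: 16286366584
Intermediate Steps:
J(E, r) = 2/(15 - r) (J(E, r) = 2/(15 + r/(-1)) = 2/(15 + r*(-1)) = 2/(15 - r))
s = -598
((J(8, v(-2)) + F)*330 + s)*(-75902 - 493910) = ((-2/(-15 + 5) - 85)*330 - 598)*(-75902 - 493910) = ((-2/(-10) - 85)*330 - 598)*(-569812) = ((-2*(-⅒) - 85)*330 - 598)*(-569812) = ((⅕ - 85)*330 - 598)*(-569812) = (-424/5*330 - 598)*(-569812) = (-27984 - 598)*(-569812) = -28582*(-569812) = 16286366584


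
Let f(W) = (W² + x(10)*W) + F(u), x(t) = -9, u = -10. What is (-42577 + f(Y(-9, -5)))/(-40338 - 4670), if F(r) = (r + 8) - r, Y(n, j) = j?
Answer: 42499/45008 ≈ 0.94425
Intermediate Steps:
F(r) = 8 (F(r) = (8 + r) - r = 8)
f(W) = 8 + W² - 9*W (f(W) = (W² - 9*W) + 8 = 8 + W² - 9*W)
(-42577 + f(Y(-9, -5)))/(-40338 - 4670) = (-42577 + (8 + (-5)² - 9*(-5)))/(-40338 - 4670) = (-42577 + (8 + 25 + 45))/(-45008) = (-42577 + 78)*(-1/45008) = -42499*(-1/45008) = 42499/45008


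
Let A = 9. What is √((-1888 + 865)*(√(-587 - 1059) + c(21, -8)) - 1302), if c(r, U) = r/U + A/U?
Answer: √(10137 - 4092*I*√1646)/2 ≈ 148.52 - 139.73*I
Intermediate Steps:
c(r, U) = 9/U + r/U (c(r, U) = r/U + 9/U = 9/U + r/U)
√((-1888 + 865)*(√(-587 - 1059) + c(21, -8)) - 1302) = √((-1888 + 865)*(√(-587 - 1059) + (9 + 21)/(-8)) - 1302) = √(-1023*(√(-1646) - ⅛*30) - 1302) = √(-1023*(I*√1646 - 15/4) - 1302) = √(-1023*(-15/4 + I*√1646) - 1302) = √((15345/4 - 1023*I*√1646) - 1302) = √(10137/4 - 1023*I*√1646)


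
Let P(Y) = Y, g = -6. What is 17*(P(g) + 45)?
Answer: 663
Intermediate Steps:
17*(P(g) + 45) = 17*(-6 + 45) = 17*39 = 663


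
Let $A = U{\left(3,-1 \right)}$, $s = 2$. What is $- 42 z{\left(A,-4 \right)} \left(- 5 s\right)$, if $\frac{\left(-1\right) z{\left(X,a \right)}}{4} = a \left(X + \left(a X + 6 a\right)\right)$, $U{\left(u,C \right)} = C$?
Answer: $-141120$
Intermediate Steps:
$A = -1$
$z{\left(X,a \right)} = - 4 a \left(X + 6 a + X a\right)$ ($z{\left(X,a \right)} = - 4 a \left(X + \left(a X + 6 a\right)\right) = - 4 a \left(X + \left(X a + 6 a\right)\right) = - 4 a \left(X + \left(6 a + X a\right)\right) = - 4 a \left(X + 6 a + X a\right)$)
$- 42 z{\left(A,-4 \right)} \left(- 5 s\right) = - 42 \left(\left(-4\right) \left(-4\right) \left(-1 + 6 \left(-4\right) - -4\right)\right) \left(\left(-5\right) 2\right) = - 42 \left(\left(-4\right) \left(-4\right) \left(-1 - 24 + 4\right)\right) \left(-10\right) = - 42 \left(\left(-4\right) \left(-4\right) \left(-21\right)\right) \left(-10\right) = \left(-42\right) \left(-336\right) \left(-10\right) = 14112 \left(-10\right) = -141120$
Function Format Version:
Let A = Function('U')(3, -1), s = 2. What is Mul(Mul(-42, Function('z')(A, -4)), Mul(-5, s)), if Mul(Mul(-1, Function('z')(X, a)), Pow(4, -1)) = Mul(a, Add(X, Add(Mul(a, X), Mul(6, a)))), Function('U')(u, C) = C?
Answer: -141120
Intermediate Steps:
A = -1
Function('z')(X, a) = Mul(-4, a, Add(X, Mul(6, a), Mul(X, a))) (Function('z')(X, a) = Mul(-4, Mul(a, Add(X, Add(Mul(a, X), Mul(6, a))))) = Mul(-4, Mul(a, Add(X, Add(Mul(X, a), Mul(6, a))))) = Mul(-4, Mul(a, Add(X, Add(Mul(6, a), Mul(X, a))))) = Mul(-4, Mul(a, Add(X, Mul(6, a), Mul(X, a)))) = Mul(-4, a, Add(X, Mul(6, a), Mul(X, a))))
Mul(Mul(-42, Function('z')(A, -4)), Mul(-5, s)) = Mul(Mul(-42, Mul(-4, -4, Add(-1, Mul(6, -4), Mul(-1, -4)))), Mul(-5, 2)) = Mul(Mul(-42, Mul(-4, -4, Add(-1, -24, 4))), -10) = Mul(Mul(-42, Mul(-4, -4, -21)), -10) = Mul(Mul(-42, -336), -10) = Mul(14112, -10) = -141120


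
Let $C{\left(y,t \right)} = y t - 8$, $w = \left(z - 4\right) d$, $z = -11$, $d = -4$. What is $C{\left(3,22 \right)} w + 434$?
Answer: $3914$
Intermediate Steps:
$w = 60$ ($w = \left(-11 - 4\right) \left(-4\right) = \left(-15\right) \left(-4\right) = 60$)
$C{\left(y,t \right)} = -8 + t y$ ($C{\left(y,t \right)} = t y - 8 = -8 + t y$)
$C{\left(3,22 \right)} w + 434 = \left(-8 + 22 \cdot 3\right) 60 + 434 = \left(-8 + 66\right) 60 + 434 = 58 \cdot 60 + 434 = 3480 + 434 = 3914$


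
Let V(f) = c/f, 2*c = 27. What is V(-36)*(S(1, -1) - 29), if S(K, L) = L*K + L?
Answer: 93/8 ≈ 11.625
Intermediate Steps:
c = 27/2 (c = (½)*27 = 27/2 ≈ 13.500)
S(K, L) = L + K*L (S(K, L) = K*L + L = L + K*L)
V(f) = 27/(2*f)
V(-36)*(S(1, -1) - 29) = ((27/2)/(-36))*(-(1 + 1) - 29) = ((27/2)*(-1/36))*(-1*2 - 29) = -3*(-2 - 29)/8 = -3/8*(-31) = 93/8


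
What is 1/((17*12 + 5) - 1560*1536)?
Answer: -1/2395951 ≈ -4.1737e-7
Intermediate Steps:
1/((17*12 + 5) - 1560*1536) = 1/((204 + 5) - 2396160) = 1/(209 - 2396160) = 1/(-2395951) = -1/2395951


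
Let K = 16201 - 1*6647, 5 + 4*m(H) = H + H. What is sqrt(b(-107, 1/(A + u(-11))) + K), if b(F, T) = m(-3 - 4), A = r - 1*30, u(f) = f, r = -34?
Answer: sqrt(38197)/2 ≈ 97.720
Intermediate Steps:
A = -64 (A = -34 - 1*30 = -34 - 30 = -64)
m(H) = -5/4 + H/2 (m(H) = -5/4 + (H + H)/4 = -5/4 + (2*H)/4 = -5/4 + H/2)
b(F, T) = -19/4 (b(F, T) = -5/4 + (-3 - 4)/2 = -5/4 + (1/2)*(-7) = -5/4 - 7/2 = -19/4)
K = 9554 (K = 16201 - 6647 = 9554)
sqrt(b(-107, 1/(A + u(-11))) + K) = sqrt(-19/4 + 9554) = sqrt(38197/4) = sqrt(38197)/2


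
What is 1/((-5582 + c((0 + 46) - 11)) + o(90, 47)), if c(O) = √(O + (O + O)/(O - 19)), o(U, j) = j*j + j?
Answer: -26608/88497893 - 6*√70/88497893 ≈ -0.00030123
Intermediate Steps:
o(U, j) = j + j² (o(U, j) = j² + j = j + j²)
c(O) = √(O + 2*O/(-19 + O)) (c(O) = √(O + (2*O)/(-19 + O)) = √(O + 2*O/(-19 + O)))
1/((-5582 + c((0 + 46) - 11)) + o(90, 47)) = 1/((-5582 + √(((0 + 46) - 11)*(-17 + ((0 + 46) - 11))/(-19 + ((0 + 46) - 11)))) + 47*(1 + 47)) = 1/((-5582 + √((46 - 11)*(-17 + (46 - 11))/(-19 + (46 - 11)))) + 47*48) = 1/((-5582 + √(35*(-17 + 35)/(-19 + 35))) + 2256) = 1/((-5582 + √(35*18/16)) + 2256) = 1/((-5582 + √(35*(1/16)*18)) + 2256) = 1/((-5582 + √(315/8)) + 2256) = 1/((-5582 + 3*√70/4) + 2256) = 1/(-3326 + 3*√70/4)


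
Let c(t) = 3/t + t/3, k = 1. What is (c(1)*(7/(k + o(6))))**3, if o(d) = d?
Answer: 1000/27 ≈ 37.037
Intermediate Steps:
c(t) = 3/t + t/3 (c(t) = 3/t + t*(1/3) = 3/t + t/3)
(c(1)*(7/(k + o(6))))**3 = ((3/1 + (1/3)*1)*(7/(1 + 6)))**3 = ((3*1 + 1/3)*(7/7))**3 = ((3 + 1/3)*(7*(1/7)))**3 = ((10/3)*1)**3 = (10/3)**3 = 1000/27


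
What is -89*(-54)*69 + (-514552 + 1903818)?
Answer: 1720880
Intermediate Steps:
-89*(-54)*69 + (-514552 + 1903818) = 4806*69 + 1389266 = 331614 + 1389266 = 1720880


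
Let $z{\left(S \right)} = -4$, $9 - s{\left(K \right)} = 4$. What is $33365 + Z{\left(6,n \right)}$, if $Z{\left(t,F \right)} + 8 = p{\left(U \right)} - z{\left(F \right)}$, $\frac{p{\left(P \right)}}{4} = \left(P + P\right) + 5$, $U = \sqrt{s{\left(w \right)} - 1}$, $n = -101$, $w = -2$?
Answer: $33397$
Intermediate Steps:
$s{\left(K \right)} = 5$ ($s{\left(K \right)} = 9 - 4 = 5$)
$U = 2$ ($U = \sqrt{5 - 1} = \sqrt{4} = 2$)
$p{\left(P \right)} = 20 + 8 P$ ($p{\left(P \right)} = 4 \left(\left(P + P\right) + 5\right) = 4 \left(2 P + 5\right) = 4 \left(5 + 2 P\right) = 20 + 8 P$)
$Z{\left(t,F \right)} = 32$ ($Z{\left(t,F \right)} = -8 + \left(\left(20 + 8 \cdot 2\right) - -4\right) = -8 + \left(\left(20 + 16\right) + 4\right) = -8 + \left(36 + 4\right) = -8 + 40 = 32$)
$33365 + Z{\left(6,n \right)} = 33365 + 32 = 33397$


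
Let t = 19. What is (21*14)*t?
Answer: 5586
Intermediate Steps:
(21*14)*t = (21*14)*19 = 294*19 = 5586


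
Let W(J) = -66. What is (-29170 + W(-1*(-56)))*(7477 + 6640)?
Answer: -412724612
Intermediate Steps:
(-29170 + W(-1*(-56)))*(7477 + 6640) = (-29170 - 66)*(7477 + 6640) = -29236*14117 = -412724612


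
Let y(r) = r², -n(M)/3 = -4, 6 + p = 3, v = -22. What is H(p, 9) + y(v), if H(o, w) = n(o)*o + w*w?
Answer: 529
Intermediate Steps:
p = -3 (p = -6 + 3 = -3)
n(M) = 12 (n(M) = -3*(-4) = 12)
H(o, w) = w² + 12*o (H(o, w) = 12*o + w*w = 12*o + w² = w² + 12*o)
H(p, 9) + y(v) = (9² + 12*(-3)) + (-22)² = (81 - 36) + 484 = 45 + 484 = 529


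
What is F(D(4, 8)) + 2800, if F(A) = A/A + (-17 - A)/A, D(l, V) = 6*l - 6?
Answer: 50383/18 ≈ 2799.1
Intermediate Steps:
D(l, V) = -6 + 6*l
F(A) = 1 + (-17 - A)/A
F(D(4, 8)) + 2800 = -17/(-6 + 6*4) + 2800 = -17/(-6 + 24) + 2800 = -17/18 + 2800 = 50383/18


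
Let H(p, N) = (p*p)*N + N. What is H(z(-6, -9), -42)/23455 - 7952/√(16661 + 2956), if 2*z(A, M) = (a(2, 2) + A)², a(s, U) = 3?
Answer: -357/9382 - 7952*√19617/19617 ≈ -56.813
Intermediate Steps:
z(A, M) = (3 + A)²/2
H(p, N) = N + N*p² (H(p, N) = p²*N + N = N*p² + N = N + N*p²)
H(z(-6, -9), -42)/23455 - 7952/√(16661 + 2956) = -42*(1 + ((3 - 6)²/2)²)/23455 - 7952/√(16661 + 2956) = -42*(1 + ((½)*(-3)²)²)*(1/23455) - 7952*√19617/19617 = -42*(1 + ((½)*9)²)*(1/23455) - 7952*√19617/19617 = -42*(1 + (9/2)²)*(1/23455) - 7952*√19617/19617 = -42*(1 + 81/4)*(1/23455) - 7952*√19617/19617 = -42*85/4*(1/23455) - 7952*√19617/19617 = -1785/2*1/23455 - 7952*√19617/19617 = -357/9382 - 7952*√19617/19617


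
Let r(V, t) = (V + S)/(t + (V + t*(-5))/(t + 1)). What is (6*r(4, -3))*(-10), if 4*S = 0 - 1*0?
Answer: 96/5 ≈ 19.200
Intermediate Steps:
S = 0 (S = (0 - 1*0)/4 = (0 + 0)/4 = (¼)*0 = 0)
r(V, t) = V/(t + (V - 5*t)/(1 + t)) (r(V, t) = (V + 0)/(t + (V + t*(-5))/(t + 1)) = V/(t + (V - 5*t)/(1 + t)))
(6*r(4, -3))*(-10) = (6*(4*(1 - 3)/(4 + (-3)² - 4*(-3))))*(-10) = (6*(4*(-2)/(4 + 9 + 12)))*(-10) = (6*(4*(-2)/25))*(-10) = (6*(4*(1/25)*(-2)))*(-10) = (6*(-8/25))*(-10) = -48/25*(-10) = 96/5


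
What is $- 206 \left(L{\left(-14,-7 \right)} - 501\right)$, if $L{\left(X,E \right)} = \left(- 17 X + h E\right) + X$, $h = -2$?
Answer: $54178$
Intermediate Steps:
$L{\left(X,E \right)} = - 16 X - 2 E$ ($L{\left(X,E \right)} = \left(- 17 X - 2 E\right) + X = - 16 X - 2 E$)
$- 206 \left(L{\left(-14,-7 \right)} - 501\right) = - 206 \left(\left(\left(-16\right) \left(-14\right) - -14\right) - 501\right) = - 206 \left(\left(224 + 14\right) - 501\right) = - 206 \left(238 - 501\right) = \left(-206\right) \left(-263\right) = 54178$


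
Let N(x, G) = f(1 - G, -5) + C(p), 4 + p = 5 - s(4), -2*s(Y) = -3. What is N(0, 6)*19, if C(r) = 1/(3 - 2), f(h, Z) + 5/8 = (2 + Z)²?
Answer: 1425/8 ≈ 178.13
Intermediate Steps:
s(Y) = 3/2 (s(Y) = -½*(-3) = 3/2)
f(h, Z) = -5/8 + (2 + Z)²
p = -½ (p = -4 + (5 - 1*3/2) = -4 + (5 - 3/2) = -4 + 7/2 = -½ ≈ -0.50000)
C(r) = 1 (C(r) = 1/1 = 1)
N(x, G) = 75/8 (N(x, G) = (-5/8 + (2 - 5)²) + 1 = (-5/8 + (-3)²) + 1 = (-5/8 + 9) + 1 = 67/8 + 1 = 75/8)
N(0, 6)*19 = (75/8)*19 = 1425/8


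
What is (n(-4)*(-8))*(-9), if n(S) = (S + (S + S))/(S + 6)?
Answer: -432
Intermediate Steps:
n(S) = 3*S/(6 + S) (n(S) = (S + 2*S)/(6 + S) = (3*S)/(6 + S) = 3*S/(6 + S))
(n(-4)*(-8))*(-9) = ((3*(-4)/(6 - 4))*(-8))*(-9) = ((3*(-4)/2)*(-8))*(-9) = ((3*(-4)*(½))*(-8))*(-9) = -6*(-8)*(-9) = 48*(-9) = -432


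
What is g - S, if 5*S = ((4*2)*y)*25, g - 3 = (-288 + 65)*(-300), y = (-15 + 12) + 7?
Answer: 66743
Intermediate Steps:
y = 4 (y = -3 + 7 = 4)
g = 66903 (g = 3 + (-288 + 65)*(-300) = 3 - 223*(-300) = 3 + 66900 = 66903)
S = 160 (S = (((4*2)*4)*25)/5 = ((8*4)*25)/5 = (32*25)/5 = (⅕)*800 = 160)
g - S = 66903 - 1*160 = 66903 - 160 = 66743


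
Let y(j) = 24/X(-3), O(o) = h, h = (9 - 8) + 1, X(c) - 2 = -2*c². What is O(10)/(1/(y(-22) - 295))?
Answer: -593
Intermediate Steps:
X(c) = 2 - 2*c²
h = 2 (h = 1 + 1 = 2)
O(o) = 2
y(j) = -3/2 (y(j) = 24/(2 - 2*(-3)²) = 24/(2 - 2*9) = 24/(2 - 18) = 24/(-16) = 24*(-1/16) = -3/2)
O(10)/(1/(y(-22) - 295)) = 2/(1/(-3/2 - 295)) = 2/(1/(-593/2)) = 2/(-2/593) = 2*(-593/2) = -593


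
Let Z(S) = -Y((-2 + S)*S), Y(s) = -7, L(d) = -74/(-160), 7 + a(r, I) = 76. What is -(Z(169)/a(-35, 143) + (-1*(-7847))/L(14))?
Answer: -43315699/2553 ≈ -16967.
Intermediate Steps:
a(r, I) = 69 (a(r, I) = -7 + 76 = 69)
L(d) = 37/80 (L(d) = -74*(-1/160) = 37/80)
Z(S) = 7 (Z(S) = -1*(-7) = 7)
-(Z(169)/a(-35, 143) + (-1*(-7847))/L(14)) = -(7/69 + (-1*(-7847))/(37/80)) = -(7*(1/69) + 7847*(80/37)) = -(7/69 + 627760/37) = -1*43315699/2553 = -43315699/2553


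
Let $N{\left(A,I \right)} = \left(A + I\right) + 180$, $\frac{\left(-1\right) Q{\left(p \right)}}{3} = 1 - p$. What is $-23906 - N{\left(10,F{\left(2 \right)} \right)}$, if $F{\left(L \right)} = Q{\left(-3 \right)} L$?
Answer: $-24072$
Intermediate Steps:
$Q{\left(p \right)} = -3 + 3 p$ ($Q{\left(p \right)} = - 3 \left(1 - p\right) = -3 + 3 p$)
$F{\left(L \right)} = - 12 L$ ($F{\left(L \right)} = \left(-3 + 3 \left(-3\right)\right) L = \left(-3 - 9\right) L = - 12 L$)
$N{\left(A,I \right)} = 180 + A + I$
$-23906 - N{\left(10,F{\left(2 \right)} \right)} = -23906 - \left(180 + 10 - 24\right) = -23906 - 166 = -24072$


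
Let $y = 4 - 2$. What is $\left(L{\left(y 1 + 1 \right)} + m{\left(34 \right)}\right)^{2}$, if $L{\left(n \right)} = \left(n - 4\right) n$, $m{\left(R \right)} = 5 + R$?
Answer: $1296$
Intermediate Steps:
$y = 2$ ($y = 4 - 2 = 2$)
$L{\left(n \right)} = n \left(-4 + n\right)$ ($L{\left(n \right)} = \left(-4 + n\right) n = n \left(-4 + n\right)$)
$\left(L{\left(y 1 + 1 \right)} + m{\left(34 \right)}\right)^{2} = \left(\left(2 \cdot 1 + 1\right) \left(-4 + \left(2 \cdot 1 + 1\right)\right) + \left(5 + 34\right)\right)^{2} = \left(\left(2 + 1\right) \left(-4 + \left(2 + 1\right)\right) + 39\right)^{2} = \left(3 \left(-4 + 3\right) + 39\right)^{2} = \left(3 \left(-1\right) + 39\right)^{2} = \left(-3 + 39\right)^{2} = 36^{2} = 1296$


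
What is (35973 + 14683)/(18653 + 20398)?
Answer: 50656/39051 ≈ 1.2972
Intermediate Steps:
(35973 + 14683)/(18653 + 20398) = 50656/39051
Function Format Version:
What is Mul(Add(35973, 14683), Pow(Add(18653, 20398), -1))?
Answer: Rational(50656, 39051) ≈ 1.2972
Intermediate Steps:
Mul(Add(35973, 14683), Pow(Add(18653, 20398), -1)) = Mul(50656, Pow(39051, -1)) = Mul(50656, Rational(1, 39051)) = Rational(50656, 39051)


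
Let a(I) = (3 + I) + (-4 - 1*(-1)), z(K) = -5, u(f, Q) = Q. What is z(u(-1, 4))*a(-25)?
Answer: 125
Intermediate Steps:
a(I) = I (a(I) = (3 + I) + (-4 + 1) = (3 + I) - 3 = I)
z(u(-1, 4))*a(-25) = -5*(-25) = 125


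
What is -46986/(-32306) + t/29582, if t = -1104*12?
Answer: 240487491/238919023 ≈ 1.0066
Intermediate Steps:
t = -13248
-46986/(-32306) + t/29582 = -46986/(-32306) - 13248/29582 = -46986*(-1/32306) - 13248*1/29582 = 23493/16153 - 6624/14791 = 240487491/238919023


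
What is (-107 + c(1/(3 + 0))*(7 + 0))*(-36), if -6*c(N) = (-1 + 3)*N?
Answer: 3880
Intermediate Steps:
c(N) = -N/3 (c(N) = -(-1 + 3)*N/6 = -N/3)
(-107 + c(1/(3 + 0))*(7 + 0))*(-36) = (-107 + (-1/(3*(3 + 0)))*(7 + 0))*(-36) = (-107 - 1/3/3*7)*(-36) = (-107 - 1/3*1/3*7)*(-36) = (-107 - 1/9*7)*(-36) = (-107 - 7/9)*(-36) = -970/9*(-36) = 3880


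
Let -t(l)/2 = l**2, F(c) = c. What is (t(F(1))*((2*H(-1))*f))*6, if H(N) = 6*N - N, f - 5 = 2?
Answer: 840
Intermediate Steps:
f = 7 (f = 5 + 2 = 7)
H(N) = 5*N
t(l) = -2*l**2
(t(F(1))*((2*H(-1))*f))*6 = ((-2*1**2)*((2*(5*(-1)))*7))*6 = ((-2*1)*((2*(-5))*7))*6 = -(-20)*7*6 = -2*(-70)*6 = 140*6 = 840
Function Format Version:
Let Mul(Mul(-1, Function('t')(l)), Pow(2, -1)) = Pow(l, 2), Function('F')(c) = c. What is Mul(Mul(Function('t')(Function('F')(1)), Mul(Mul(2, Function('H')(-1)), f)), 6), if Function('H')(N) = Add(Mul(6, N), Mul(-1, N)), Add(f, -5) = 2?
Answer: 840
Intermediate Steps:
f = 7 (f = Add(5, 2) = 7)
Function('H')(N) = Mul(5, N)
Function('t')(l) = Mul(-2, Pow(l, 2))
Mul(Mul(Function('t')(Function('F')(1)), Mul(Mul(2, Function('H')(-1)), f)), 6) = Mul(Mul(Mul(-2, Pow(1, 2)), Mul(Mul(2, Mul(5, -1)), 7)), 6) = Mul(Mul(Mul(-2, 1), Mul(Mul(2, -5), 7)), 6) = Mul(Mul(-2, Mul(-10, 7)), 6) = Mul(Mul(-2, -70), 6) = Mul(140, 6) = 840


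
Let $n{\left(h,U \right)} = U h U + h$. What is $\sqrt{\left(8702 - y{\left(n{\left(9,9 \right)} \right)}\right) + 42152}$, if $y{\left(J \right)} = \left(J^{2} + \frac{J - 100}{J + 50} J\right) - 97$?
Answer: $\frac{32 i \sqrt{18733321}}{197} \approx 703.06 i$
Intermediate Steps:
$n{\left(h,U \right)} = h + h U^{2}$ ($n{\left(h,U \right)} = h U^{2} + h = h + h U^{2}$)
$y{\left(J \right)} = -97 + J^{2} + \frac{J \left(-100 + J\right)}{50 + J}$ ($y{\left(J \right)} = \left(J^{2} + \frac{-100 + J}{50 + J} J\right) - 97 = \left(J^{2} + \frac{J \left(-100 + J\right)}{50 + J}\right) - 97 = -97 + J^{2} + \frac{J \left(-100 + J\right)}{50 + J}$)
$\sqrt{\left(8702 - y{\left(n{\left(9,9 \right)} \right)}\right) + 42152} = \sqrt{\left(8702 - \frac{-4850 + \left(9 \left(1 + 9^{2}\right)\right)^{3} - 197 \cdot 9 \left(1 + 9^{2}\right) + 51 \left(9 \left(1 + 9^{2}\right)\right)^{2}}{50 + 9 \left(1 + 9^{2}\right)}\right) + 42152} = \sqrt{\left(8702 - \frac{-4850 + \left(9 \left(1 + 81\right)\right)^{3} - 197 \cdot 9 \left(1 + 81\right) + 51 \left(9 \left(1 + 81\right)\right)^{2}}{50 + 9 \left(1 + 81\right)}\right) + 42152} = \sqrt{\left(8702 - \frac{-4850 + \left(9 \cdot 82\right)^{3} - 197 \cdot 9 \cdot 82 + 51 \left(9 \cdot 82\right)^{2}}{50 + 9 \cdot 82}\right) + 42152} = \sqrt{\left(8702 - \frac{-4850 + 738^{3} - 145386 + 51 \cdot 738^{2}}{50 + 738}\right) + 42152} = \sqrt{\left(8702 - \frac{-4850 + 401947272 - 145386 + 51 \cdot 544644}{788}\right) + 42152} = \sqrt{\left(8702 - \frac{-4850 + 401947272 - 145386 + 27776844}{788}\right) + 42152} = \sqrt{\left(8702 - \frac{1}{788} \cdot 429573880\right) + 42152} = \sqrt{\left(8702 - \frac{107393470}{197}\right) + 42152} = \sqrt{- \frac{105679176}{197} + 42152} = \sqrt{- \frac{97375232}{197}} = \frac{32 i \sqrt{18733321}}{197}$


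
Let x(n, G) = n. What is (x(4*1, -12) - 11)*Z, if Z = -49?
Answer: 343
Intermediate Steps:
(x(4*1, -12) - 11)*Z = (4*1 - 11)*(-49) = (4 - 11)*(-49) = -7*(-49) = 343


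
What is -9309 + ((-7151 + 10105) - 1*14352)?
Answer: -20707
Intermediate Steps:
-9309 + ((-7151 + 10105) - 1*14352) = -9309 + (2954 - 14352) = -9309 - 11398 = -20707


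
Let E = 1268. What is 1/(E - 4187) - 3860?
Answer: -11267341/2919 ≈ -3860.0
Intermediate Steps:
1/(E - 4187) - 3860 = 1/(1268 - 4187) - 3860 = 1/(-2919) - 3860 = -1/2919 - 3860 = -11267341/2919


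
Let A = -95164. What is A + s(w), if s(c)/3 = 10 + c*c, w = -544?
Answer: 792674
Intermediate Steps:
s(c) = 30 + 3*c² (s(c) = 3*(10 + c*c) = 3*(10 + c²) = 30 + 3*c²)
A + s(w) = -95164 + (30 + 3*(-544)²) = -95164 + (30 + 3*295936) = -95164 + (30 + 887808) = -95164 + 887838 = 792674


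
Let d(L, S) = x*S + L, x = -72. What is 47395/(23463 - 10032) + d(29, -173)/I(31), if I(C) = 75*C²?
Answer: 79637348/21511985 ≈ 3.7020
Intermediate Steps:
d(L, S) = L - 72*S (d(L, S) = -72*S + L = L - 72*S)
47395/(23463 - 10032) + d(29, -173)/I(31) = 47395/(23463 - 10032) + (29 - 72*(-173))/((75*31²)) = 47395/13431 + (29 + 12456)/((75*961)) = 47395*(1/13431) + 12485/72075 = 47395/13431 + 12485*(1/72075) = 47395/13431 + 2497/14415 = 79637348/21511985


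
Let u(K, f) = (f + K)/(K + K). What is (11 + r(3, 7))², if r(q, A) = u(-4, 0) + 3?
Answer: 841/4 ≈ 210.25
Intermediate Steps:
u(K, f) = (K + f)/(2*K) (u(K, f) = (K + f)/((2*K)) = (K + f)*(1/(2*K)) = (K + f)/(2*K))
r(q, A) = 7/2 (r(q, A) = (½)*(-4 + 0)/(-4) + 3 = (½)*(-¼)*(-4) + 3 = ½ + 3 = 7/2)
(11 + r(3, 7))² = (11 + 7/2)² = (29/2)² = 841/4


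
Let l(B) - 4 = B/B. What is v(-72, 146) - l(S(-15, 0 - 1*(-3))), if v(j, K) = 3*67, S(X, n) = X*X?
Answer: 196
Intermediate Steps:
S(X, n) = X²
l(B) = 5 (l(B) = 4 + B/B = 4 + 1 = 5)
v(j, K) = 201
v(-72, 146) - l(S(-15, 0 - 1*(-3))) = 201 - 1*5 = 201 - 5 = 196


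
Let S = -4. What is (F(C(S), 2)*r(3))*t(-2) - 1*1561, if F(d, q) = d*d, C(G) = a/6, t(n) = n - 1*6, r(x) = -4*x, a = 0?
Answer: -1561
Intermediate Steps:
t(n) = -6 + n (t(n) = n - 6 = -6 + n)
C(G) = 0 (C(G) = 0/6 = 0*(⅙) = 0)
F(d, q) = d²
(F(C(S), 2)*r(3))*t(-2) - 1*1561 = (0²*(-4*3))*(-6 - 2) - 1*1561 = (0*(-12))*(-8) - 1561 = 0*(-8) - 1561 = 0 - 1561 = -1561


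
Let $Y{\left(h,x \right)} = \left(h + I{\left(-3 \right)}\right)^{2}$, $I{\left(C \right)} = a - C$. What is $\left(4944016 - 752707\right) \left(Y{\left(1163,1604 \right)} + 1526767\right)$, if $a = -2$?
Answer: $12077940066867$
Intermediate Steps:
$I{\left(C \right)} = -2 - C$
$Y{\left(h,x \right)} = \left(1 + h\right)^{2}$ ($Y{\left(h,x \right)} = \left(h - -1\right)^{2} = \left(h + \left(-2 + 3\right)\right)^{2} = \left(h + 1\right)^{2} = \left(1 + h\right)^{2}$)
$\left(4944016 - 752707\right) \left(Y{\left(1163,1604 \right)} + 1526767\right) = \left(4944016 - 752707\right) \left(\left(1 + 1163\right)^{2} + 1526767\right) = 4191309 \left(1164^{2} + 1526767\right) = 4191309 \left(1354896 + 1526767\right) = 4191309 \cdot 2881663 = 12077940066867$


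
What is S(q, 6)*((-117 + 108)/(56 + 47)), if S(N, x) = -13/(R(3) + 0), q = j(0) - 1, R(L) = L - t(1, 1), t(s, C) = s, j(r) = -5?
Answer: 117/206 ≈ 0.56796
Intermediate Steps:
R(L) = -1 + L (R(L) = L - 1*1 = L - 1 = -1 + L)
q = -6 (q = -5 - 1 = -6)
S(N, x) = -13/2 (S(N, x) = -13/((-1 + 3) + 0) = -13/(2 + 0) = -13/2)
S(q, 6)*((-117 + 108)/(56 + 47)) = -13*(-117 + 108)/(2*(56 + 47)) = -(-117)/(2*103) = -13/2*(-9/103) = 117/206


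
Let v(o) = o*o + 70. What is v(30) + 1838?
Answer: 2808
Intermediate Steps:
v(o) = 70 + o² (v(o) = o² + 70 = 70 + o²)
v(30) + 1838 = (70 + 30²) + 1838 = (70 + 900) + 1838 = 970 + 1838 = 2808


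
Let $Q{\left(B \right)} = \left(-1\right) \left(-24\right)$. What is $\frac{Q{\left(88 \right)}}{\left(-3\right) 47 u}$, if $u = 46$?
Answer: $- \frac{4}{1081} \approx -0.0037003$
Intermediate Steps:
$Q{\left(B \right)} = 24$
$\frac{Q{\left(88 \right)}}{\left(-3\right) 47 u} = \frac{24}{\left(-3\right) 47 \cdot 46} = \frac{24}{\left(-141\right) 46} = \frac{24}{-6486} = 24 \left(- \frac{1}{6486}\right) = - \frac{4}{1081}$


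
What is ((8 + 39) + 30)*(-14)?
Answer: -1078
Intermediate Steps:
((8 + 39) + 30)*(-14) = (47 + 30)*(-14) = 77*(-14) = -1078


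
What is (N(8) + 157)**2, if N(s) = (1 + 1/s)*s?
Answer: 27556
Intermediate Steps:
N(s) = s*(1 + 1/s)
(N(8) + 157)**2 = ((1 + 8) + 157)**2 = (9 + 157)**2 = 166**2 = 27556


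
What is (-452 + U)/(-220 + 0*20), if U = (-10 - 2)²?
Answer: 7/5 ≈ 1.4000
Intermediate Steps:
U = 144 (U = (-12)² = 144)
(-452 + U)/(-220 + 0*20) = (-452 + 144)/(-220 + 0*20) = -308/(-220 + 0) = -308/(-220) = -308*(-1/220) = 7/5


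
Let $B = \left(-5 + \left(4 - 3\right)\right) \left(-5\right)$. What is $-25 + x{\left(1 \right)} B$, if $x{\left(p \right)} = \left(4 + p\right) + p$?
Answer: $95$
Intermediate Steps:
$x{\left(p \right)} = 4 + 2 p$
$B = 20$ ($B = \left(-5 + \left(4 - 3\right)\right) \left(-5\right) = \left(-5 + 1\right) \left(-5\right) = \left(-4\right) \left(-5\right) = 20$)
$-25 + x{\left(1 \right)} B = -25 + \left(4 + 2 \cdot 1\right) 20 = -25 + \left(4 + 2\right) 20 = -25 + 6 \cdot 20 = -25 + 120 = 95$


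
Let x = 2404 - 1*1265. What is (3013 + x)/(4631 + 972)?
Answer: 4152/5603 ≈ 0.74103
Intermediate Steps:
x = 1139 (x = 2404 - 1265 = 1139)
(3013 + x)/(4631 + 972) = (3013 + 1139)/(4631 + 972) = 4152/5603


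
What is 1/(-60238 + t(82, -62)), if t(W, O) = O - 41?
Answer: -1/60341 ≈ -1.6572e-5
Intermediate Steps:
t(W, O) = -41 + O
1/(-60238 + t(82, -62)) = 1/(-60238 + (-41 - 62)) = 1/(-60238 - 103) = 1/(-60341) = -1/60341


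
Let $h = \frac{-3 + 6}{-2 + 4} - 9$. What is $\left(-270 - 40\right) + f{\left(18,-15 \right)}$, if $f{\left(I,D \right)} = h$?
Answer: $- \frac{635}{2} \approx -317.5$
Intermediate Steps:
$h = - \frac{15}{2}$ ($h = \frac{3}{2} - 9 = - \frac{15}{2} \approx -7.5$)
$f{\left(I,D \right)} = - \frac{15}{2}$
$\left(-270 - 40\right) + f{\left(18,-15 \right)} = \left(-270 - 40\right) - \frac{15}{2} = -310 - \frac{15}{2} = - \frac{635}{2}$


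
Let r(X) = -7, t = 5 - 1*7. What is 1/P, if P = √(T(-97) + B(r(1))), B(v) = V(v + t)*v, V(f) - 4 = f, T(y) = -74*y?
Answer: √7213/7213 ≈ 0.011774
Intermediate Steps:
t = -2 (t = 5 - 7 = -2)
V(f) = 4 + f
B(v) = v*(2 + v) (B(v) = (4 + (v - 2))*v = (4 + (-2 + v))*v = (2 + v)*v = v*(2 + v))
P = √7213 (P = √(-74*(-97) - 7*(2 - 7)) = √(7178 - 7*(-5)) = √(7178 + 35) = √7213 ≈ 84.929)
1/P = 1/(√7213) = √7213/7213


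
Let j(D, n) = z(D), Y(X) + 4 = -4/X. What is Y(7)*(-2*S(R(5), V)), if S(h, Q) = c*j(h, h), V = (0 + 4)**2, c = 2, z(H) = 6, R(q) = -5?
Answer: 768/7 ≈ 109.71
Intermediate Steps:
Y(X) = -4 - 4/X
j(D, n) = 6
V = 16 (V = 4**2 = 16)
S(h, Q) = 12 (S(h, Q) = 2*6 = 12)
Y(7)*(-2*S(R(5), V)) = (-4 - 4/7)*(-2*12) = (-4 - 4*1/7)*(-24) = (-4 - 4/7)*(-24) = -32/7*(-24) = 768/7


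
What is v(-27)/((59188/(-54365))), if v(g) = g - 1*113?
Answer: 1902775/14797 ≈ 128.59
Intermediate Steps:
v(g) = -113 + g (v(g) = g - 113 = -113 + g)
v(-27)/((59188/(-54365))) = (-113 - 27)/((59188/(-54365))) = -140/(59188*(-1/54365)) = -140/(-59188/54365) = -140*(-54365/59188) = 1902775/14797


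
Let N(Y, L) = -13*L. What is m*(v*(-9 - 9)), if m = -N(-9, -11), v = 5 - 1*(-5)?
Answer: 25740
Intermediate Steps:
v = 10 (v = 5 + 5 = 10)
m = -143 (m = -(-13)*(-11) = -1*143 = -143)
m*(v*(-9 - 9)) = -1430*(-9 - 9) = -1430*(-18) = -143*(-180) = 25740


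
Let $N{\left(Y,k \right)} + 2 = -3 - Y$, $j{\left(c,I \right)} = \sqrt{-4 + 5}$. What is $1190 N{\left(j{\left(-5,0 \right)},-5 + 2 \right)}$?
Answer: $-7140$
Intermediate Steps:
$j{\left(c,I \right)} = 1$ ($j{\left(c,I \right)} = \sqrt{1} = 1$)
$N{\left(Y,k \right)} = -5 - Y$ ($N{\left(Y,k \right)} = -2 - \left(3 + Y\right) = -5 - Y$)
$1190 N{\left(j{\left(-5,0 \right)},-5 + 2 \right)} = 1190 \left(-5 - 1\right) = 1190 \left(-6\right) = -7140$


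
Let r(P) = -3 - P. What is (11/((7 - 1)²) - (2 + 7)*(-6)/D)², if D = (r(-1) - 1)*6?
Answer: 9409/1296 ≈ 7.2600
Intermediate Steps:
D = -18 (D = ((-3 - 1*(-1)) - 1)*6 = ((-3 + 1) - 1)*6 = (-2 - 1)*6 = -3*6 = -18)
(11/((7 - 1)²) - (2 + 7)*(-6)/D)² = (11/((7 - 1)²) - (2 + 7)*(-6)/(-18))² = (11/(6²) - 9*(-6)*(-1)/18)² = (11/36 - (-54)*(-1)/18)² = (11*(1/36) - 1*3)² = (11/36 - 3)² = (-97/36)² = 9409/1296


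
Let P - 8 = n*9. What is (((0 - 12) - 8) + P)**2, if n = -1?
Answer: 441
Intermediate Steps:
P = -1 (P = 8 - 1*9 = 8 - 9 = -1)
(((0 - 12) - 8) + P)**2 = (((0 - 12) - 8) - 1)**2 = ((-12 - 8) - 1)**2 = (-20 - 1)**2 = (-21)**2 = 441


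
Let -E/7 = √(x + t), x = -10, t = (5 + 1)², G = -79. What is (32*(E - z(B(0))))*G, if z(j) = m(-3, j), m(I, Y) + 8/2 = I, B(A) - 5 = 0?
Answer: -17696 + 17696*√26 ≈ 72536.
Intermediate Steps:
B(A) = 5 (B(A) = 5 + 0 = 5)
m(I, Y) = -4 + I
z(j) = -7 (z(j) = -4 - 3 = -7)
t = 36 (t = 6² = 36)
E = -7*√26 (E = -7*√(-10 + 36) = -7*√26 ≈ -35.693)
(32*(E - z(B(0))))*G = (32*(-7*√26 - 1*(-7)))*(-79) = (32*(-7*√26 + 7))*(-79) = (32*(7 - 7*√26))*(-79) = (224 - 224*√26)*(-79) = -17696 + 17696*√26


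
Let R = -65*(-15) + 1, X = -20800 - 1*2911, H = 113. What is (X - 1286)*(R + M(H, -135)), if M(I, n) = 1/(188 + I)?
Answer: -1049077667/43 ≈ -2.4397e+7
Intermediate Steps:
X = -23711 (X = -20800 - 2911 = -23711)
R = 976 (R = 975 + 1 = 976)
(X - 1286)*(R + M(H, -135)) = (-23711 - 1286)*(976 + 1/(188 + 113)) = -24997*(976 + 1/301) = -24997*293777/301 = -1049077667/43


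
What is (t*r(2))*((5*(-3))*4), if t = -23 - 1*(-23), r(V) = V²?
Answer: 0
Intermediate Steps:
t = 0 (t = -23 + 23 = 0)
(t*r(2))*((5*(-3))*4) = (0*2²)*((5*(-3))*4) = (0*4)*(-15*4) = 0*(-60) = 0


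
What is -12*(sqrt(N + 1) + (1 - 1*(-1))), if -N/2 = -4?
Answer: -60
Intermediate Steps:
N = 8 (N = -2*(-4) = 8)
-12*(sqrt(N + 1) + (1 - 1*(-1))) = -12*(sqrt(8 + 1) + (1 - 1*(-1))) = -12*(sqrt(9) + (1 + 1)) = -12*(3 + 2) = -12*5 = -60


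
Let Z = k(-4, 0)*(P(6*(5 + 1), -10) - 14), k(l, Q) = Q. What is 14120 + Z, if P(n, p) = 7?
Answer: 14120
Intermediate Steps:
Z = 0 (Z = 0*(7 - 14) = 0*(-7) = 0)
14120 + Z = 14120 + 0 = 14120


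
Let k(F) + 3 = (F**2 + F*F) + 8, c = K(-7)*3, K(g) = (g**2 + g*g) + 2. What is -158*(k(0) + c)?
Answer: -48190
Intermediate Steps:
K(g) = 2 + 2*g**2 (K(g) = (g**2 + g**2) + 2 = 2*g**2 + 2 = 2 + 2*g**2)
c = 300 (c = (2 + 2*(-7)**2)*3 = (2 + 2*49)*3 = (2 + 98)*3 = 100*3 = 300)
k(F) = 5 + 2*F**2 (k(F) = -3 + ((F**2 + F*F) + 8) = -3 + ((F**2 + F**2) + 8) = -3 + (2*F**2 + 8) = -3 + (8 + 2*F**2) = 5 + 2*F**2)
-158*(k(0) + c) = -158*((5 + 2*0**2) + 300) = -158*((5 + 2*0) + 300) = -158*((5 + 0) + 300) = -158*(5 + 300) = -158*305 = -48190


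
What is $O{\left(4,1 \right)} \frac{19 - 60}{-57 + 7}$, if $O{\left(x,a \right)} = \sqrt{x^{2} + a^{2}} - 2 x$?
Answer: $- \frac{164}{25} + \frac{41 \sqrt{17}}{50} \approx -3.1791$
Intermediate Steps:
$O{\left(x,a \right)} = \sqrt{a^{2} + x^{2}} - 2 x$
$O{\left(4,1 \right)} \frac{19 - 60}{-57 + 7} = \left(\sqrt{1^{2} + 4^{2}} - 8\right) \frac{19 - 60}{-57 + 7} = \left(\sqrt{1 + 16} - 8\right) \left(- \frac{41}{-50}\right) = \left(\sqrt{17} - 8\right) \left(\left(-41\right) \left(- \frac{1}{50}\right)\right) = \left(-8 + \sqrt{17}\right) \frac{41}{50} = - \frac{164}{25} + \frac{41 \sqrt{17}}{50}$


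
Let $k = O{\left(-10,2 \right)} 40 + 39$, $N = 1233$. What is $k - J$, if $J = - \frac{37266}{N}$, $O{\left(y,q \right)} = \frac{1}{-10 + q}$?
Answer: $\frac{26396}{411} \approx 64.224$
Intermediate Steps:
$J = - \frac{12422}{411}$ ($J = - \frac{37266}{1233} = \left(-37266\right) \frac{1}{1233} = - \frac{12422}{411} \approx -30.224$)
$k = 34$ ($k = \frac{1}{-10 + 2} \cdot 40 + 39 = \frac{1}{-8} \cdot 40 + 39 = \left(- \frac{1}{8}\right) 40 + 39 = -5 + 39 = 34$)
$k - J = 34 - - \frac{12422}{411} = 34 + \frac{12422}{411} = \frac{26396}{411}$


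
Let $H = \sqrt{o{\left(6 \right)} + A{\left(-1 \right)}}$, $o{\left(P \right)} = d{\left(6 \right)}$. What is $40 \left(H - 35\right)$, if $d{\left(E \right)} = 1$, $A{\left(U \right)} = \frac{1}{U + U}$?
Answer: $-1400 + 20 \sqrt{2} \approx -1371.7$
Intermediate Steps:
$A{\left(U \right)} = \frac{1}{2 U}$
$o{\left(P \right)} = 1$
$H = \frac{\sqrt{2}}{2}$ ($H = \sqrt{1 + \frac{1}{2 \left(-1\right)}} = \sqrt{1 + \frac{1}{2} \left(-1\right)} = \sqrt{1 - \frac{1}{2}} = \sqrt{\frac{1}{2}} = \frac{\sqrt{2}}{2} \approx 0.70711$)
$40 \left(H - 35\right) = 40 \left(\frac{\sqrt{2}}{2} - 35\right) = 40 \left(-35 + \frac{\sqrt{2}}{2}\right) = -1400 + 20 \sqrt{2}$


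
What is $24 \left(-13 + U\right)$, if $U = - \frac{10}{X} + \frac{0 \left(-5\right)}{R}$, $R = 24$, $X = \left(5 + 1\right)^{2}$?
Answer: $- \frac{956}{3} \approx -318.67$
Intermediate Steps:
$X = 36$ ($X = 6^{2} = 36$)
$U = - \frac{5}{18}$ ($U = - \frac{10}{36} + \frac{0 \left(-5\right)}{24} = \left(-10\right) \frac{1}{36} + 0 \cdot \frac{1}{24} = - \frac{5}{18} + 0 = - \frac{5}{18} \approx -0.27778$)
$24 \left(-13 + U\right) = 24 \left(-13 - \frac{5}{18}\right) = 24 \left(- \frac{239}{18}\right) = - \frac{956}{3}$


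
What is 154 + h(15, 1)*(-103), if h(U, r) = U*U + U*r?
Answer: -24566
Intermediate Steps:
h(U, r) = U² + U*r
154 + h(15, 1)*(-103) = 154 + (15*(15 + 1))*(-103) = 154 + (15*16)*(-103) = 154 + 240*(-103) = 154 - 24720 = -24566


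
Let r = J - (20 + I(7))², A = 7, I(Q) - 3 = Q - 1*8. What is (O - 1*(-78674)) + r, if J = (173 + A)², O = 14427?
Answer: 125017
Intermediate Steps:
I(Q) = -5 + Q (I(Q) = 3 + (Q - 1*8) = 3 + (Q - 8) = 3 + (-8 + Q) = -5 + Q)
J = 32400 (J = (173 + 7)² = 180² = 32400)
r = 31916 (r = 32400 - (20 + (-5 + 7))² = 32400 - (20 + 2)² = 32400 - 1*22² = 32400 - 1*484 = 32400 - 484 = 31916)
(O - 1*(-78674)) + r = (14427 - 1*(-78674)) + 31916 = (14427 + 78674) + 31916 = 93101 + 31916 = 125017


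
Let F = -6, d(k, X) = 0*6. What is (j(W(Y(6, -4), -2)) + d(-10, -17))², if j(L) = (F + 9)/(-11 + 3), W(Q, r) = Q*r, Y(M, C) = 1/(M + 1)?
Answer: 9/64 ≈ 0.14063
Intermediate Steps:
d(k, X) = 0
Y(M, C) = 1/(1 + M)
j(L) = -3/8 (j(L) = (-6 + 9)/(-11 + 3) = 3/(-8) = 3*(-⅛) = -3/8)
(j(W(Y(6, -4), -2)) + d(-10, -17))² = (-3/8 + 0)² = (-3/8)² = 9/64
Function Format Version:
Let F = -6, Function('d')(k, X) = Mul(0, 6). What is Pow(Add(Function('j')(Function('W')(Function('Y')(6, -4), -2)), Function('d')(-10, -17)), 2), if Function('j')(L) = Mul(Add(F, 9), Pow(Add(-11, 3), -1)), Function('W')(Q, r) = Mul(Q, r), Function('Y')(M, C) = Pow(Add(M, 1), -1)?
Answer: Rational(9, 64) ≈ 0.14063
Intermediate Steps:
Function('d')(k, X) = 0
Function('Y')(M, C) = Pow(Add(1, M), -1)
Function('j')(L) = Rational(-3, 8) (Function('j')(L) = Mul(Add(-6, 9), Pow(Add(-11, 3), -1)) = Mul(3, Pow(-8, -1)) = Mul(3, Rational(-1, 8)) = Rational(-3, 8))
Pow(Add(Function('j')(Function('W')(Function('Y')(6, -4), -2)), Function('d')(-10, -17)), 2) = Pow(Add(Rational(-3, 8), 0), 2) = Pow(Rational(-3, 8), 2) = Rational(9, 64)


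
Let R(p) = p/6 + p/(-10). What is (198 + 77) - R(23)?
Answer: 4102/15 ≈ 273.47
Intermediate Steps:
R(p) = p/15 (R(p) = p*(⅙) + p*(-⅒) = p/6 - p/10 = p/15)
(198 + 77) - R(23) = (198 + 77) - 23/15 = 275 - 1*23/15 = 275 - 23/15 = 4102/15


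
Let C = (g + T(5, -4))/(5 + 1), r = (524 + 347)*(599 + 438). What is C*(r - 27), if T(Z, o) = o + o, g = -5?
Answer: -5870800/3 ≈ -1.9569e+6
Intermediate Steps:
T(Z, o) = 2*o
r = 903227 (r = 871*1037 = 903227)
C = -13/6 (C = (-5 + 2*(-4))/(5 + 1) = (-5 - 8)/6 = -13*1/6 = -13/6 ≈ -2.1667)
C*(r - 27) = -13*(903227 - 27)/6 = -13/6*903200 = -5870800/3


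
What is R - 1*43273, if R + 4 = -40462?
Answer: -83739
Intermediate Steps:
R = -40466 (R = -4 - 40462 = -40466)
R - 1*43273 = -40466 - 1*43273 = -40466 - 43273 = -83739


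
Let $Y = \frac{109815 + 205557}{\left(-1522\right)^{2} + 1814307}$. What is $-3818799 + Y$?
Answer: $- \frac{384747810357}{100751} \approx -3.8188 \cdot 10^{6}$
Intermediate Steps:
$Y = \frac{7692}{100751}$ ($Y = \frac{315372}{2316484 + 1814307} = \frac{315372}{4130791} = 315372 \cdot \frac{1}{4130791} = \frac{7692}{100751} \approx 0.076347$)
$-3818799 + Y = -3818799 + \frac{7692}{100751} = - \frac{384747810357}{100751}$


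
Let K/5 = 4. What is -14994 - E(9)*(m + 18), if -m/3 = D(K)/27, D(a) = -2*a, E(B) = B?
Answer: -15196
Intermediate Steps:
K = 20 (K = 5*4 = 20)
m = 40/9 (m = -3*(-2*20)/27 = -(-120)/27 = -3*(-40/27) = 40/9 ≈ 4.4444)
-14994 - E(9)*(m + 18) = -14994 - 9*(40/9 + 18) = -14994 - 9*202/9 = -14994 - 1*202 = -14994 - 202 = -15196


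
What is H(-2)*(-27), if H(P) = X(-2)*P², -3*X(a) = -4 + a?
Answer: -216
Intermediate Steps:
X(a) = 4/3 - a/3 (X(a) = -(-4 + a)/3 = 4/3 - a/3)
H(P) = 2*P² (H(P) = (4/3 - ⅓*(-2))*P² = (4/3 + ⅔)*P² = 2*P²)
H(-2)*(-27) = (2*(-2)²)*(-27) = (2*4)*(-27) = 8*(-27) = -216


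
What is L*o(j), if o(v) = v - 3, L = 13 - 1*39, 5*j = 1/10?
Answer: 1937/25 ≈ 77.480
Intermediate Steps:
j = 1/50 (j = (⅕)/10 = (⅕)*(⅒) = 1/50 ≈ 0.020000)
L = -26 (L = 13 - 39 = -26)
o(v) = -3 + v
L*o(j) = -26*(-3 + 1/50) = -26*(-149/50) = 1937/25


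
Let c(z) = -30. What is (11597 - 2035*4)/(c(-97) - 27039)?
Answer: -3457/27069 ≈ -0.12771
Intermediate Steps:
(11597 - 2035*4)/(c(-97) - 27039) = (11597 - 2035*4)/(-30 - 27039) = (11597 - 8140)/(-27069) = 3457*(-1/27069) = -3457/27069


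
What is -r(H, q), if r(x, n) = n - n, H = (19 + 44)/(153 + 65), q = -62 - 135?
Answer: 0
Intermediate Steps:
q = -197
H = 63/218 ≈ 0.28899
r(x, n) = 0
-r(H, q) = -1*0 = 0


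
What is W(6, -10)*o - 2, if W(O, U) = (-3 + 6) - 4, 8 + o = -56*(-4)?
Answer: -218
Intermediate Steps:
o = 216 (o = -8 - 56*(-4) = -8 + 224 = 216)
W(O, U) = -1 (W(O, U) = 3 - 4 = -1)
W(6, -10)*o - 2 = -1*216 - 2 = -216 - 2 = -218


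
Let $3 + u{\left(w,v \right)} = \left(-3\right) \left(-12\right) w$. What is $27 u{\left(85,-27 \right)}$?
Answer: $82539$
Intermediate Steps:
$u{\left(w,v \right)} = -3 + 36 w$ ($u{\left(w,v \right)} = -3 + \left(-3\right) \left(-12\right) w = -3 + 36 w$)
$27 u{\left(85,-27 \right)} = 27 \left(-3 + 36 \cdot 85\right) = 27 \left(-3 + 3060\right) = 27 \cdot 3057 = 82539$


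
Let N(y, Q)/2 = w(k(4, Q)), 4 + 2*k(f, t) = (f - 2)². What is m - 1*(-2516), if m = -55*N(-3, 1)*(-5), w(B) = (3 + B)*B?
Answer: 2516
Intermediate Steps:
k(f, t) = -2 + (-2 + f)²/2 (k(f, t) = -2 + (f - 2)²/2 = -2 + (-2 + f)²/2)
w(B) = B*(3 + B)
N(y, Q) = 0 (N(y, Q) = 2*(((½)*4*(-4 + 4))*(3 + (½)*4*(-4 + 4))) = 2*(((½)*4*0)*(3 + (½)*4*0)) = 2*(0*(3 + 0)) = 2*(0*3) = 2*0 = 0)
m = 0 (m = -0*(-5) = -55*0 = 0)
m - 1*(-2516) = 0 - 1*(-2516) = 0 + 2516 = 2516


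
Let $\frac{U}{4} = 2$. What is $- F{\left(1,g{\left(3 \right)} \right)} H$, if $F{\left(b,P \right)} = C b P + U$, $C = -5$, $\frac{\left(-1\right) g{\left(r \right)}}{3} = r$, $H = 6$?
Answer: $-318$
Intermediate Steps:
$g{\left(r \right)} = - 3 r$
$U = 8$ ($U = 4 \cdot 2 = 8$)
$F{\left(b,P \right)} = 8 - 5 P b$ ($F{\left(b,P \right)} = - 5 b P + 8 = - 5 P b + 8 = 8 - 5 P b$)
$- F{\left(1,g{\left(3 \right)} \right)} H = - (8 - 5 \left(\left(-3\right) 3\right) 1) 6 = - (8 - \left(-45\right) 1) 6 = - (8 + 45) 6 = \left(-1\right) 53 \cdot 6 = \left(-53\right) 6 = -318$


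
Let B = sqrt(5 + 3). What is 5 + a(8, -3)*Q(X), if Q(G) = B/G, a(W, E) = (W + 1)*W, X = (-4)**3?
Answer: 5 - 9*sqrt(2)/4 ≈ 1.8180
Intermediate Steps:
X = -64
B = 2*sqrt(2) (B = sqrt(8) = 2*sqrt(2) ≈ 2.8284)
a(W, E) = W*(1 + W) (a(W, E) = (1 + W)*W = W*(1 + W))
Q(G) = 2*sqrt(2)/G (Q(G) = (2*sqrt(2))/G = 2*sqrt(2)/G)
5 + a(8, -3)*Q(X) = 5 + (8*(1 + 8))*(2*sqrt(2)/(-64)) = 5 + (8*9)*(2*sqrt(2)*(-1/64)) = 5 + 72*(-sqrt(2)/32) = 5 - 9*sqrt(2)/4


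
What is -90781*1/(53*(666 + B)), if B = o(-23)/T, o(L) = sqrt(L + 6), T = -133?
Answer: -1069479522594/415841291353 - 12073873*I*sqrt(17)/415841291353 ≈ -2.5718 - 0.00011971*I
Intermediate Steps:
o(L) = sqrt(6 + L)
B = -I*sqrt(17)/133 (B = sqrt(6 - 23)/(-133) = sqrt(-17)*(-1/133) = (I*sqrt(17))*(-1/133) = -I*sqrt(17)/133 ≈ -0.031001*I)
-90781*1/(53*(666 + B)) = -90781*1/(53*(666 - I*sqrt(17)/133)) = -90781/(35298 - 53*I*sqrt(17)/133)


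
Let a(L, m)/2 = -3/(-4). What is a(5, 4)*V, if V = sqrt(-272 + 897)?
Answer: 75/2 ≈ 37.500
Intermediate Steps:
a(L, m) = 3/2 (a(L, m) = 2*(-3/(-4)) = 2*(-3*(-1/4)) = 2*(3/4) = 3/2)
V = 25 (V = sqrt(625) = 25)
a(5, 4)*V = (3/2)*25 = 75/2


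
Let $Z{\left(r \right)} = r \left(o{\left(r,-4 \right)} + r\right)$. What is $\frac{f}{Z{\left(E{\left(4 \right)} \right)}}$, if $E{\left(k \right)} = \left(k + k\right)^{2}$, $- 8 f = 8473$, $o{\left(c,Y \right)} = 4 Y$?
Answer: $- \frac{8473}{24576} \approx -0.34477$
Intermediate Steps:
$f = - \frac{8473}{8}$ ($f = \left(- \frac{1}{8}\right) 8473 = - \frac{8473}{8} \approx -1059.1$)
$E{\left(k \right)} = 4 k^{2}$ ($E{\left(k \right)} = \left(2 k\right)^{2} = 4 k^{2}$)
$Z{\left(r \right)} = r \left(-16 + r\right)$ ($Z{\left(r \right)} = r \left(4 \left(-4\right) + r\right) = r \left(-16 + r\right)$)
$\frac{f}{Z{\left(E{\left(4 \right)} \right)}} = - \frac{8473}{8 \cdot 4 \cdot 4^{2} \left(-16 + 4 \cdot 4^{2}\right)} = - \frac{8473}{8 \cdot 4 \cdot 16 \left(-16 + 4 \cdot 16\right)} = - \frac{8473}{8 \cdot 64 \left(-16 + 64\right)} = - \frac{8473}{8 \cdot 64 \cdot 48} = - \frac{8473}{8 \cdot 3072} = \left(- \frac{8473}{8}\right) \frac{1}{3072} = - \frac{8473}{24576}$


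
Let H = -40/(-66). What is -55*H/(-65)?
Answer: 20/39 ≈ 0.51282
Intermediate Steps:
H = 20/33 (H = -40*(-1/66) = 20/33 ≈ 0.60606)
-55*H/(-65) = -55*20/33/(-65) = -100/3*(-1/65) = 20/39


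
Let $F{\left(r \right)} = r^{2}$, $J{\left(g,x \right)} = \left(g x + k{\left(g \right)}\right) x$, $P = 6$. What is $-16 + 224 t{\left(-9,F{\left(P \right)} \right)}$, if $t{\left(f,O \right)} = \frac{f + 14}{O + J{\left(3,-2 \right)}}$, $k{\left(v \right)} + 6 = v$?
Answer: $\frac{128}{27} \approx 4.7407$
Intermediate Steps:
$k{\left(v \right)} = -6 + v$
$J{\left(g,x \right)} = x \left(-6 + g + g x\right)$ ($J{\left(g,x \right)} = \left(g x + \left(-6 + g\right)\right) x = \left(-6 + g + g x\right) x = x \left(-6 + g + g x\right)$)
$t{\left(f,O \right)} = \frac{14 + f}{18 + O}$ ($t{\left(f,O \right)} = \frac{f + 14}{O - 2 \left(-6 + 3 + 3 \left(-2\right)\right)} = \frac{14 + f}{O - 2 \left(-6 + 3 - 6\right)} = \frac{14 + f}{O - -18} = \frac{14 + f}{O + 18} = \frac{14 + f}{18 + O}$)
$-16 + 224 t{\left(-9,F{\left(P \right)} \right)} = -16 + 224 \frac{14 - 9}{18 + 6^{2}} = -16 + 224 \frac{1}{18 + 36} \cdot 5 = -16 + 224 \cdot \frac{1}{54} \cdot 5 = -16 + 224 \cdot \frac{5}{54} = -16 + \frac{560}{27} = \frac{128}{27}$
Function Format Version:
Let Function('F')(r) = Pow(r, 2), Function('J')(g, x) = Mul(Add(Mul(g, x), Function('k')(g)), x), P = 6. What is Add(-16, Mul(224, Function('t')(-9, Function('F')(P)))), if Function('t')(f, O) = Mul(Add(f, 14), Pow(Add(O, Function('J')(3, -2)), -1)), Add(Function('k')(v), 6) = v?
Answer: Rational(128, 27) ≈ 4.7407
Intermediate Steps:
Function('k')(v) = Add(-6, v)
Function('J')(g, x) = Mul(x, Add(-6, g, Mul(g, x))) (Function('J')(g, x) = Mul(Add(Mul(g, x), Add(-6, g)), x) = Mul(Add(-6, g, Mul(g, x)), x) = Mul(x, Add(-6, g, Mul(g, x))))
Function('t')(f, O) = Mul(Pow(Add(18, O), -1), Add(14, f)) (Function('t')(f, O) = Mul(Add(f, 14), Pow(Add(O, Mul(-2, Add(-6, 3, Mul(3, -2)))), -1)) = Mul(Add(14, f), Pow(Add(O, Mul(-2, Add(-6, 3, -6))), -1)) = Mul(Add(14, f), Pow(Add(O, Mul(-2, -9)), -1)) = Mul(Add(14, f), Pow(Add(O, 18), -1)) = Mul(Add(14, f), Pow(Add(18, O), -1)) = Mul(Pow(Add(18, O), -1), Add(14, f)))
Add(-16, Mul(224, Function('t')(-9, Function('F')(P)))) = Add(-16, Mul(224, Mul(Pow(Add(18, Pow(6, 2)), -1), Add(14, -9)))) = Add(-16, Mul(224, Mul(Pow(Add(18, 36), -1), 5))) = Add(-16, Mul(224, Mul(Pow(54, -1), 5))) = Add(-16, Mul(224, Mul(Rational(1, 54), 5))) = Add(-16, Mul(224, Rational(5, 54))) = Add(-16, Rational(560, 27)) = Rational(128, 27)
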